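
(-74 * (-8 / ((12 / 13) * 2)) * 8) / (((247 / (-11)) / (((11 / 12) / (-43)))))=17908 / 7353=2.44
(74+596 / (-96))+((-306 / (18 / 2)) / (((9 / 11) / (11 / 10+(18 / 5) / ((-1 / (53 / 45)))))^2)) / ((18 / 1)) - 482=-1611195361 / 3645000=-442.03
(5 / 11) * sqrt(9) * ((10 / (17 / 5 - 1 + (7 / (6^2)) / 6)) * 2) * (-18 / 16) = -364500 / 28897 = -12.61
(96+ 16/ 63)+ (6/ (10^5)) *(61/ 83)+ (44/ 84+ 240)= 12578651647/ 37350000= 336.78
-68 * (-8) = 544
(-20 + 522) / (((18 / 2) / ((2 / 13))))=1004 / 117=8.58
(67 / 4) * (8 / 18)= 67 / 9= 7.44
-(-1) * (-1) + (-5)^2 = 24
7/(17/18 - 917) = -126/16489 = -0.01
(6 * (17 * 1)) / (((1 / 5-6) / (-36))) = 633.10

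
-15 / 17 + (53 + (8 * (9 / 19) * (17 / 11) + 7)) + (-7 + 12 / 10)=1051228 / 17765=59.17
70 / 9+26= 304 / 9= 33.78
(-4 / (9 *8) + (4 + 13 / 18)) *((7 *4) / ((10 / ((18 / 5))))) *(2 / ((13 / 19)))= 44688 / 325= 137.50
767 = 767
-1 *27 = -27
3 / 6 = 1 / 2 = 0.50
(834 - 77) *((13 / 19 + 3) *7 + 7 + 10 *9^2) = 12121841 / 19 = 637991.63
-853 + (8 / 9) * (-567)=-1357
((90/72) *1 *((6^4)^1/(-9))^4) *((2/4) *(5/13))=1343692800/13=103360984.62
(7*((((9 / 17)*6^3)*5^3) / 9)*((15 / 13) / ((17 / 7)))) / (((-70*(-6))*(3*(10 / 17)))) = 7.13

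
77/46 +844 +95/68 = 1324819/1564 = 847.07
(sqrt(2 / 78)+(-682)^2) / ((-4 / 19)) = -2209339-19*sqrt(39) / 156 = -2209339.76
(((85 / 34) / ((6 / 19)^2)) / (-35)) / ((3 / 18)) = -361 / 84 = -4.30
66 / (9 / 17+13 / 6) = 612 / 25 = 24.48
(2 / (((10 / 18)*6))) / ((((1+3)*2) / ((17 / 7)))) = 51 / 280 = 0.18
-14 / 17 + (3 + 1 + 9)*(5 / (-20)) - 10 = -957 / 68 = -14.07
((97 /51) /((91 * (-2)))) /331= -97 /3072342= -0.00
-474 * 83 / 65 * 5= -39342 / 13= -3026.31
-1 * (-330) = 330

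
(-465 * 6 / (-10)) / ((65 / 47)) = 13113 / 65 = 201.74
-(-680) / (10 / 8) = 544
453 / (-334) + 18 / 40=-3027 / 3340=-0.91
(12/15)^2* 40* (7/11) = 896/55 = 16.29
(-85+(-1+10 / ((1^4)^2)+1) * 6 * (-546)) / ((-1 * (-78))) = -32845 / 78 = -421.09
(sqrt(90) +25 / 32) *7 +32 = 1199 / 32 +21 *sqrt(10) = 103.88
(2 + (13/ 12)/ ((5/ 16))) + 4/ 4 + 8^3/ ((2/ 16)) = 61537/ 15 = 4102.47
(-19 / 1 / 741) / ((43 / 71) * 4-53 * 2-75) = 71 / 494481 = 0.00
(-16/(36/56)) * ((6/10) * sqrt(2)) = -224 * sqrt(2)/15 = -21.12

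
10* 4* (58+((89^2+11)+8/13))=4155120/13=319624.62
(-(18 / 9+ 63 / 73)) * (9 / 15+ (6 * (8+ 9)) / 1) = -293.75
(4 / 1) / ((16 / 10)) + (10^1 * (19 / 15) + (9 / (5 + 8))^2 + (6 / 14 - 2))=99901 / 7098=14.07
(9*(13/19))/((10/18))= 1053/95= 11.08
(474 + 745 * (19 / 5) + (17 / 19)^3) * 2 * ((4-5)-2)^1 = -136043448 / 6859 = -19834.30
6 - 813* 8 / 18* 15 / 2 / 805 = 424 / 161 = 2.63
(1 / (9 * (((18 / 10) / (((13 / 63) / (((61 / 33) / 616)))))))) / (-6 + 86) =1573 / 29646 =0.05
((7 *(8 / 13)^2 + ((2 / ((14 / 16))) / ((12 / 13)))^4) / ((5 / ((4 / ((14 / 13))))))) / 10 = 1322790592 / 442444275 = 2.99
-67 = -67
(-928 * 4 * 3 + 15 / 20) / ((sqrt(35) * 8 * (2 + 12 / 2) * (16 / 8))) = -6363 * sqrt(35) / 2560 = -14.70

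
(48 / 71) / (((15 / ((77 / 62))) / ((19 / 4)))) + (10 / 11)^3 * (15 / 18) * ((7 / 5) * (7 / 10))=38645768 / 43942965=0.88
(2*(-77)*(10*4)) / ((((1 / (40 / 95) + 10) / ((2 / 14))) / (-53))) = 33920 / 9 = 3768.89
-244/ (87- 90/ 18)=-122/ 41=-2.98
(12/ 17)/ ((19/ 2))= 24/ 323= 0.07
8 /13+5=73 /13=5.62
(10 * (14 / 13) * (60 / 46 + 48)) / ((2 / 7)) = 555660 / 299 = 1858.39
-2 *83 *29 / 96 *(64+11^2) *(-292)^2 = -2372977055 / 3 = -790992351.67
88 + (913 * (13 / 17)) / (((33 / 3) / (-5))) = -3899 / 17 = -229.35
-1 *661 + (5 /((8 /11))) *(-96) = -1321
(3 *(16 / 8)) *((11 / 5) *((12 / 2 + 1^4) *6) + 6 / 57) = 52728 / 95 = 555.03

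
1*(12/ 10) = 6/ 5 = 1.20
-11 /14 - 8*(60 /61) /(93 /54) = -5.35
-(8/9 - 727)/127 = 6535/1143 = 5.72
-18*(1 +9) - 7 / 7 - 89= -270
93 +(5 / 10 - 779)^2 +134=2425157 / 4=606289.25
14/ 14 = 1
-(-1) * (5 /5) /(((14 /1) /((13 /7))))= 13 /98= 0.13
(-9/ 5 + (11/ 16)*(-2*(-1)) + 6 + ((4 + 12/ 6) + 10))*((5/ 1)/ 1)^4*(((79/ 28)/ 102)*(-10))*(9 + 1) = -213053125/ 5712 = -37299.22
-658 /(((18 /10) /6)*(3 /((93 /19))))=-203980 /57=-3578.60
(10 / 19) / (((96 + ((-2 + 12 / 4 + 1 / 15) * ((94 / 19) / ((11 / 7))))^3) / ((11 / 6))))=29730380625 / 4124813313952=0.01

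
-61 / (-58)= 61 / 58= 1.05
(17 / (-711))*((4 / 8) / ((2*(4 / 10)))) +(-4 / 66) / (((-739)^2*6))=-510623767 / 34169698728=-0.01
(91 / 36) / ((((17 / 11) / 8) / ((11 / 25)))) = 5.76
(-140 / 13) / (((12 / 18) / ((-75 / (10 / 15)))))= 23625 / 13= 1817.31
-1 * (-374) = 374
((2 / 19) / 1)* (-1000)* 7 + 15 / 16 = -223715 / 304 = -735.90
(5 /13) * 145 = 55.77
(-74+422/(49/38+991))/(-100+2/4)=5548564/7503693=0.74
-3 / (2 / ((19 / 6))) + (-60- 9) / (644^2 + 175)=-7883585 / 1659644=-4.75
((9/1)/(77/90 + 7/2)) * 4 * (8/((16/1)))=405/98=4.13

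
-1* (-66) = 66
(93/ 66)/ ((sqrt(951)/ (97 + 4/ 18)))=4.44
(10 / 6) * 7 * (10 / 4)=175 / 6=29.17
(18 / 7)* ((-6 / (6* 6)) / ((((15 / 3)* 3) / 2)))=-2 / 35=-0.06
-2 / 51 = -0.04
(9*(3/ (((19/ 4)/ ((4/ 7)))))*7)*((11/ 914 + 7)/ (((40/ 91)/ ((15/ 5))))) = 47240739/ 43415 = 1088.12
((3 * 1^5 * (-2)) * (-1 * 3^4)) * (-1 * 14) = -6804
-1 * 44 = -44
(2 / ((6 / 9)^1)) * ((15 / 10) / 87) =3 / 58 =0.05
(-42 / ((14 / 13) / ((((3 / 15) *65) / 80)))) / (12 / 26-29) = 6591 / 29680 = 0.22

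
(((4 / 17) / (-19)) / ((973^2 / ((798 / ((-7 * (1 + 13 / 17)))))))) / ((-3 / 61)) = -244 / 14200935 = -0.00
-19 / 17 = -1.12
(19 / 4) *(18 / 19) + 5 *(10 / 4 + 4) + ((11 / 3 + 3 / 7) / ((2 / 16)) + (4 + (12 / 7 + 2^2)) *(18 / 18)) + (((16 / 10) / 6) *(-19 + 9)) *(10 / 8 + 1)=1543 / 21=73.48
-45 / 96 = -15 / 32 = -0.47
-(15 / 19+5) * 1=-110 / 19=-5.79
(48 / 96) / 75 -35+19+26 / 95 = -44801 / 2850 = -15.72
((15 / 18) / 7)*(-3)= -5 / 14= -0.36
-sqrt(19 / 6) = -sqrt(114) / 6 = -1.78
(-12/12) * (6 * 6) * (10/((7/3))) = -1080/7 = -154.29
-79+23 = -56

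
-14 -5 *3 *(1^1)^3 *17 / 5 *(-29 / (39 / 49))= 23975 / 13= 1844.23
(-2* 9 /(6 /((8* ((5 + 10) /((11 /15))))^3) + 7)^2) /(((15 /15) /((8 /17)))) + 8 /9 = 5071602975265968932296 /7083048419174215048833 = 0.72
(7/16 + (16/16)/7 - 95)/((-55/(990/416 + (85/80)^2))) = 24696855/4100096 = 6.02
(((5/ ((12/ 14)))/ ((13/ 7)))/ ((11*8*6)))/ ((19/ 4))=245/ 195624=0.00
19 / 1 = 19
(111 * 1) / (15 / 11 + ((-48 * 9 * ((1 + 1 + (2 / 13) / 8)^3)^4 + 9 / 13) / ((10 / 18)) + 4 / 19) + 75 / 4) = -2833736147960786945310720 / 91205604557742976844873227907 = -0.00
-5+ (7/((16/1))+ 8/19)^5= -11770727087819/2596377985024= -4.53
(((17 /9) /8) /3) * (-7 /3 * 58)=-3451 /324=-10.65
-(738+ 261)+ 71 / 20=-19909 / 20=-995.45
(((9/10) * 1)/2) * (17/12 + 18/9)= 123/80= 1.54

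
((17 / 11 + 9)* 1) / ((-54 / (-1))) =58 / 297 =0.20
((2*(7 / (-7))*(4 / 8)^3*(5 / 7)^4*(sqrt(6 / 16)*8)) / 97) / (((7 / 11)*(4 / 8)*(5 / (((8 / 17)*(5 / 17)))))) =-55000*sqrt(6) / 471150631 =-0.00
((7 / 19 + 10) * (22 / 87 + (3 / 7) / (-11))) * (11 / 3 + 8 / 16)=9.24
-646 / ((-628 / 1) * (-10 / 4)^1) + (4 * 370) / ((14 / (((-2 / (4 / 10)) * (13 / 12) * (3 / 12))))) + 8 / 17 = -160407349 / 1120980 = -143.10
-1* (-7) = 7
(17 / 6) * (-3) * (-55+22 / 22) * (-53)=-24327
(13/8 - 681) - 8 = -5499/8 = -687.38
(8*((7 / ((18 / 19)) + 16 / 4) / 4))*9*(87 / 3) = 5945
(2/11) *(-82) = -164/11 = -14.91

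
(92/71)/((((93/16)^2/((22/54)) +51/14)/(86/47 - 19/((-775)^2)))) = 31224220926976/1140083762069375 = 0.03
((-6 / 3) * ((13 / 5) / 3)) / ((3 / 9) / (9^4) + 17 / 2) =-341172 / 1673065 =-0.20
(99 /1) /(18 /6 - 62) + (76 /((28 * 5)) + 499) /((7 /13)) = 13385973 /14455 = 926.04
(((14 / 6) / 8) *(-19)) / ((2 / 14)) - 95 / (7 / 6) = -20197 / 168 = -120.22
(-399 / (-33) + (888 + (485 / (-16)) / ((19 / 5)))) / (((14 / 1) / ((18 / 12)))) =8949687 / 93632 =95.58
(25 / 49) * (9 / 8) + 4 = 4.57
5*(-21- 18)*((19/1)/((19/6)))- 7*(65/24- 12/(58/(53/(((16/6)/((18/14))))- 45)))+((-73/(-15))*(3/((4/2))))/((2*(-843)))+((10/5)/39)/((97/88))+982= -96626211613/411035560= -235.08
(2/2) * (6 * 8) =48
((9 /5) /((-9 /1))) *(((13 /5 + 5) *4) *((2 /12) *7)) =-7.09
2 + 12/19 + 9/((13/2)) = 992/247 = 4.02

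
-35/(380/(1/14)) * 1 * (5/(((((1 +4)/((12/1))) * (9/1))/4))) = -2/57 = -0.04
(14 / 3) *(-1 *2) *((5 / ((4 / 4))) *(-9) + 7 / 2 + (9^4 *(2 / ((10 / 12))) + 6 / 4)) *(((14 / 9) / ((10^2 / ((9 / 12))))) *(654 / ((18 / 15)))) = -209719706 / 225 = -932087.58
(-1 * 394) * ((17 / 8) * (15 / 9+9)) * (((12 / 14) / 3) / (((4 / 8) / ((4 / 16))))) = -26792 / 21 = -1275.81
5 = 5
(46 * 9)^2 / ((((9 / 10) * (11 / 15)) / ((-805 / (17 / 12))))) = -27594756000 / 187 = -147565540.11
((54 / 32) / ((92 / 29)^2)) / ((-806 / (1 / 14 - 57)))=18097479 / 1528124416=0.01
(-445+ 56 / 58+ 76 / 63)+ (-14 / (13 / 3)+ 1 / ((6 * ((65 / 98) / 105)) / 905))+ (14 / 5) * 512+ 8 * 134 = 3080221828 / 118755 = 25937.62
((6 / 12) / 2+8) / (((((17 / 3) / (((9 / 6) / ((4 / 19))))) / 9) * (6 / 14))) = 118503 / 544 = 217.84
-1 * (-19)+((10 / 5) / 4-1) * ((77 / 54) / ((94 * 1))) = 192811 / 10152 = 18.99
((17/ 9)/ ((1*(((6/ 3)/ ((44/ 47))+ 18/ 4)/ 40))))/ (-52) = -1870/ 8541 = -0.22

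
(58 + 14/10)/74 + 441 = 163467/370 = 441.80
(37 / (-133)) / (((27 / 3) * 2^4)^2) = -37 / 2757888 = -0.00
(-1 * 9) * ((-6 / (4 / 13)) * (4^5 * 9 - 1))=3234465 / 2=1617232.50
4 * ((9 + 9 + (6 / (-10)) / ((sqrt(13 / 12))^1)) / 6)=11.62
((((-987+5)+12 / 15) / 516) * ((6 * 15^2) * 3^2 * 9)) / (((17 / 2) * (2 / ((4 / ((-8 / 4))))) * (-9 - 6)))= -1192158 / 731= -1630.86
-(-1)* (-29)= -29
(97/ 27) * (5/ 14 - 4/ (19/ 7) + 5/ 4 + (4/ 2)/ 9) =165191/ 129276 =1.28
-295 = -295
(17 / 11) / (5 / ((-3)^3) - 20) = -0.08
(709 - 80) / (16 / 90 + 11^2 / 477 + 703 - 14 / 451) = 225524805 / 252200698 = 0.89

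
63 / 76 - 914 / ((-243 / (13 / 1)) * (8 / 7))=402731 / 9234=43.61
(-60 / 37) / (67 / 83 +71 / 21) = -5229 / 13505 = -0.39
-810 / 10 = -81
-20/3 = -6.67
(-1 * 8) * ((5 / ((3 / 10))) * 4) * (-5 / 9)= 8000 / 27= 296.30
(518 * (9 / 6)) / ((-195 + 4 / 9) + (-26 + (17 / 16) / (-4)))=-447552 / 127193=-3.52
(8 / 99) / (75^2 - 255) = 4 / 265815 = 0.00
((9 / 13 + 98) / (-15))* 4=-5132 / 195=-26.32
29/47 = 0.62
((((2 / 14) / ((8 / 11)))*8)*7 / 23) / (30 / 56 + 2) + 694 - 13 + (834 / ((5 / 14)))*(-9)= -166040267 / 8165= -20335.61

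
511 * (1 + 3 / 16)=9709 / 16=606.81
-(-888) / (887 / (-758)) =-673104 / 887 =-758.85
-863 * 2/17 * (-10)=17260/17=1015.29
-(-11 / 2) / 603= 11 / 1206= 0.01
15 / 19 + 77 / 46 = 2153 / 874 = 2.46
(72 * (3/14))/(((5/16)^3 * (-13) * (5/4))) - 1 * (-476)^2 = -12888279472/56875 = -226607.11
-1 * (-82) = 82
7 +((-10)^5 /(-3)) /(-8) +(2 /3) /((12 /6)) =-12478 /3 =-4159.33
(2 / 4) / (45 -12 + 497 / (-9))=-9 / 400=-0.02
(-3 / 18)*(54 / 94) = -9 / 94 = -0.10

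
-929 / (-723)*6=1858 / 241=7.71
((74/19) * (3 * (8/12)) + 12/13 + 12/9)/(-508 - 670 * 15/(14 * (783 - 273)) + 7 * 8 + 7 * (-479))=-1771672/671290425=-0.00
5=5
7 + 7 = 14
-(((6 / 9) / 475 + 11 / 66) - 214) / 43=609421 / 122550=4.97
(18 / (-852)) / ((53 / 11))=-33 / 7526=-0.00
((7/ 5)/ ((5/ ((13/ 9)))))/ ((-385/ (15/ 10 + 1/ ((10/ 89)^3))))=-9184097/ 12375000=-0.74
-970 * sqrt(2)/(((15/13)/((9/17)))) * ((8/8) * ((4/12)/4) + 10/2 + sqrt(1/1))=-92053 * sqrt(2)/34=-3828.90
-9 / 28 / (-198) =1 / 616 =0.00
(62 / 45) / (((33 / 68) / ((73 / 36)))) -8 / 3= 41302 / 13365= 3.09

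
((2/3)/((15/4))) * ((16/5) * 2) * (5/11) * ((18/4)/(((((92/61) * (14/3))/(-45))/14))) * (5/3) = -87840/253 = -347.19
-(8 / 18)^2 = -16 / 81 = -0.20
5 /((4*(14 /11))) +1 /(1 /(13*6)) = 4423 /56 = 78.98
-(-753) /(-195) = -251 /65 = -3.86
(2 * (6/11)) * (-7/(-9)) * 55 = 140/3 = 46.67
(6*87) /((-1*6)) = -87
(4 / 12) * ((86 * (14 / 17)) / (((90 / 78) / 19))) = 297388 / 765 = 388.74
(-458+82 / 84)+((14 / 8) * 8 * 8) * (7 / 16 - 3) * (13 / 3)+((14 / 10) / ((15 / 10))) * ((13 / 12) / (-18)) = -19286467 / 11340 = -1700.75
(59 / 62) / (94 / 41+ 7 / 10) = 12095 / 38037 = 0.32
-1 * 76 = -76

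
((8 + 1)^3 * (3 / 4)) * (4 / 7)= 312.43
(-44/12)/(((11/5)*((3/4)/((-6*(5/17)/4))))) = 50/51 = 0.98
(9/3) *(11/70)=33/70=0.47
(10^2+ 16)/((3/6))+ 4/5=1164/5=232.80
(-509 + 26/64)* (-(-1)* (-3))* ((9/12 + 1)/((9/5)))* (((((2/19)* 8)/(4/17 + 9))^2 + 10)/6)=8454836975375/3416942976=2474.39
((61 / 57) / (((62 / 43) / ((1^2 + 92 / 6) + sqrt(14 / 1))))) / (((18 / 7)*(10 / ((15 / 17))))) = 18361*sqrt(14) / 720936 + 899689 / 2162808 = 0.51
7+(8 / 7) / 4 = 51 / 7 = 7.29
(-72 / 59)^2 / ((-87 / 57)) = -98496 / 100949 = -0.98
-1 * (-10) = 10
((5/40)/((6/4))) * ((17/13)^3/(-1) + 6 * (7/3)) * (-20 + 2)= -77535/4394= -17.65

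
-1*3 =-3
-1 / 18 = -0.06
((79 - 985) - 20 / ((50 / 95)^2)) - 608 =-7931 / 5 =-1586.20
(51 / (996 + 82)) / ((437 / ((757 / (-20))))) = -38607 / 9421720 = -0.00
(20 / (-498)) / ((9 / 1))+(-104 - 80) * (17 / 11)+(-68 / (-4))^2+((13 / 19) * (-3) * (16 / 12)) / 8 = 4018415 / 936738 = 4.29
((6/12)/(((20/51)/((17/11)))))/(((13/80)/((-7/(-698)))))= 6069/49907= 0.12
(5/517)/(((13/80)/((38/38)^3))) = 400/6721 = 0.06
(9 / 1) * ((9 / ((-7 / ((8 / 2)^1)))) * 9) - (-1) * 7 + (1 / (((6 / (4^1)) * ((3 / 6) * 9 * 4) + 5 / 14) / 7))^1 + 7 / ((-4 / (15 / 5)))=-4445801 / 10724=-414.57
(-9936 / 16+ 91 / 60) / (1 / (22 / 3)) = -408859 / 90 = -4542.88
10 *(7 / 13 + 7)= 75.38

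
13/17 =0.76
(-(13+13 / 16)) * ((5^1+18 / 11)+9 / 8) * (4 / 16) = -150943 / 5632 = -26.80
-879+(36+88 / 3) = -2441 / 3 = -813.67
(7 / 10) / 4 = 7 / 40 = 0.18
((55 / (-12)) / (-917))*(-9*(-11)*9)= 16335 / 3668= 4.45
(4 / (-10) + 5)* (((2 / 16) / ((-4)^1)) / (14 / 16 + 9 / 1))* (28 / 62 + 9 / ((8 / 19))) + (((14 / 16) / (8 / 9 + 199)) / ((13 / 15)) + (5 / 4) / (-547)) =-225544777673 / 716098179680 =-0.31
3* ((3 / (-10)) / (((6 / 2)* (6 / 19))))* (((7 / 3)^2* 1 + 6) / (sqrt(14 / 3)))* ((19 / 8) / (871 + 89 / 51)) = -632111* sqrt(42) / 299107200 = -0.01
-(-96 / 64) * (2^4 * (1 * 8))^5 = 51539607552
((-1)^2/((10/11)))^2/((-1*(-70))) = 121/7000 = 0.02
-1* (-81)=81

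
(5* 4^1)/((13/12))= 240/13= 18.46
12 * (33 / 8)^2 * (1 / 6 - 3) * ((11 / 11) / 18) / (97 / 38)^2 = -742577 / 150544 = -4.93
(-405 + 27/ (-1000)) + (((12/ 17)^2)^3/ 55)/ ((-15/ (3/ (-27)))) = -405.03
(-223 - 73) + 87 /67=-19745 /67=-294.70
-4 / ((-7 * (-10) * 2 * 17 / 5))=-1 / 119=-0.01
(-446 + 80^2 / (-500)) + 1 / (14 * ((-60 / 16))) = -48176 / 105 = -458.82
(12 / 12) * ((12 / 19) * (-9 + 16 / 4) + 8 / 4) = -1.16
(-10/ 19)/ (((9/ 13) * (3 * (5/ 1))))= -26/ 513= -0.05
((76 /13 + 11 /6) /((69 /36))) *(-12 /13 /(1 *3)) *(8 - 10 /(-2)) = -4792 /299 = -16.03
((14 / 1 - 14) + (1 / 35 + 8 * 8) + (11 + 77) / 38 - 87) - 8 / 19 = -14016 / 665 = -21.08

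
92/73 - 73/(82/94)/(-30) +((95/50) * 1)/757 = 137716606/33985515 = 4.05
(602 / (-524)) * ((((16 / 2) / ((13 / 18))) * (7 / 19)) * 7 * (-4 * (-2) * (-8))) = 67963392 / 32357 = 2100.42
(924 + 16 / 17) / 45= 20.55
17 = 17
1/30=0.03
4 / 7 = 0.57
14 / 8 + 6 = 31 / 4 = 7.75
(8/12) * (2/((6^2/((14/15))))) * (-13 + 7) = -28/135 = -0.21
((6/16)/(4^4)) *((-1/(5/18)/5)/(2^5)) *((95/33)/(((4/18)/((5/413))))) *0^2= 0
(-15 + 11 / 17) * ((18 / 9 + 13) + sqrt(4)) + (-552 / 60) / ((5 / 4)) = -6284 / 25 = -251.36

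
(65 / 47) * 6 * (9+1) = 3900 / 47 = 82.98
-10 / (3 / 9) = -30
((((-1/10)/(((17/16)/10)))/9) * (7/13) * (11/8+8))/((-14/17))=25/39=0.64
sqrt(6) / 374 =0.01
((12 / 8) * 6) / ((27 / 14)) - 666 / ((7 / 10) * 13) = -18706 / 273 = -68.52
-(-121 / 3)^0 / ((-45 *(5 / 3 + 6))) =0.00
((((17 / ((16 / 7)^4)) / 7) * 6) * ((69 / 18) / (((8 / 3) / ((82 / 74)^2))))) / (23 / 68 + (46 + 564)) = 33520821 / 21711945728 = 0.00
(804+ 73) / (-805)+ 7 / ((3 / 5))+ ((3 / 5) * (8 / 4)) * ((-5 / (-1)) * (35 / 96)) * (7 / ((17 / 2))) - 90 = -25493941 / 328440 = -77.62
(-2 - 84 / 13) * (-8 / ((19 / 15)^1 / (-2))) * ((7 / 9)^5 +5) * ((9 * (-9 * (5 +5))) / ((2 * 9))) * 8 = 8449408000 / 41553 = 203340.50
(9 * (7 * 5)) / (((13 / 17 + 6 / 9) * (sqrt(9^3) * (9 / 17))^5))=0.00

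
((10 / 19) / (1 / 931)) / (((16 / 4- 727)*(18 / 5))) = -1225 / 6507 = -0.19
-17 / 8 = -2.12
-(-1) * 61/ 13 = 61/ 13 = 4.69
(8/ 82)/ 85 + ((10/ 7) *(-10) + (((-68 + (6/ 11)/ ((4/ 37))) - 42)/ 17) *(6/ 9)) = -14812991/ 805035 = -18.40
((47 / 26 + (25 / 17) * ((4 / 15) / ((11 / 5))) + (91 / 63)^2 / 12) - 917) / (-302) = 3.03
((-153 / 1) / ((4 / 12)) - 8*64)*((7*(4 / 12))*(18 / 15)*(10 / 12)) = -6797 / 3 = -2265.67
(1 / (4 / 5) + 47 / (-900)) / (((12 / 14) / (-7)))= -9.78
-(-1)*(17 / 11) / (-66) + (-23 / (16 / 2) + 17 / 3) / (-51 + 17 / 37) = -12943 / 164560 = -0.08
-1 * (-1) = 1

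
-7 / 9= -0.78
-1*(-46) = 46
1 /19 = 0.05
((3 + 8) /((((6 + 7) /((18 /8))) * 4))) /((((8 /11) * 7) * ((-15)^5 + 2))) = -1089 /8845176704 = -0.00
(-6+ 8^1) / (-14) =-1 / 7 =-0.14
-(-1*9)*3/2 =27/2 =13.50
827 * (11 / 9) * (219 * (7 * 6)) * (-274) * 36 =-91706929776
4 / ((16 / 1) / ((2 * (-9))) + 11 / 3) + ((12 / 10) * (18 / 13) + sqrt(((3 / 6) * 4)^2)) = 1658 / 325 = 5.10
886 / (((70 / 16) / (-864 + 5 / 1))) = -6088592 / 35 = -173959.77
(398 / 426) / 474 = 0.00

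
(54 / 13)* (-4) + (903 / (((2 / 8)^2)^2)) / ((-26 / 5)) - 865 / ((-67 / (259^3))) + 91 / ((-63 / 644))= 224260446.06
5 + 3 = 8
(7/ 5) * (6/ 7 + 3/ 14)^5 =151875/ 76832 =1.98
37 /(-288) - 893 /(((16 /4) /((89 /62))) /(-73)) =208864409 /8928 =23394.31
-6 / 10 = -0.60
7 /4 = 1.75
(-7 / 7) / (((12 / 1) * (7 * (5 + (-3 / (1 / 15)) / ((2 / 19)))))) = 1 / 35490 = 0.00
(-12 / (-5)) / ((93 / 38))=152 / 155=0.98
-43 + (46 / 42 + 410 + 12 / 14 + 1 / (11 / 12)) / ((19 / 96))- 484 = 2282215 / 1463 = 1559.96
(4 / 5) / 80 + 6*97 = 582.01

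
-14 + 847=833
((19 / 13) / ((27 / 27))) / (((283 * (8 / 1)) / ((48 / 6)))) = 19 / 3679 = 0.01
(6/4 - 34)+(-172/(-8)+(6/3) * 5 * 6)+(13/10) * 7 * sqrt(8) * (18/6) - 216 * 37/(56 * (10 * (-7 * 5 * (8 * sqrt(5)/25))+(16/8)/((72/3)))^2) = -55240704 * sqrt(5)/81571225559041+27977631105249127/570998578913287+273 * sqrt(2)/5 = 126.21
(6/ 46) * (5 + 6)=33/ 23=1.43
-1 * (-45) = 45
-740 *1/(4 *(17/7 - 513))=1295/3574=0.36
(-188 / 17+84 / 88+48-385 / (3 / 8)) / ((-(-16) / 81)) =-29953827 / 5984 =-5005.65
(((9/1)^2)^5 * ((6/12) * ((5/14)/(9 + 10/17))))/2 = 296376674085/9128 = 32468960.79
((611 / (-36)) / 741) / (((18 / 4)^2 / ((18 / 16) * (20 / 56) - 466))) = 2450909 / 4653936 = 0.53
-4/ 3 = -1.33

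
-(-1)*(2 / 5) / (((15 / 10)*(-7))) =-4 / 105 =-0.04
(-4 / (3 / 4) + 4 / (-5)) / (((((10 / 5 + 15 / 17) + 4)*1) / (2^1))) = -3128 / 1755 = -1.78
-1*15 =-15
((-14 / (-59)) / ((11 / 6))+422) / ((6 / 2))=273962 / 1947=140.71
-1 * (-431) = 431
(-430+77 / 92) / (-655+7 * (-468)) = 39483 / 361652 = 0.11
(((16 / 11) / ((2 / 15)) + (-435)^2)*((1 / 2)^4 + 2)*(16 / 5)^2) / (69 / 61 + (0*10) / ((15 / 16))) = 406327344 / 115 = 3533281.25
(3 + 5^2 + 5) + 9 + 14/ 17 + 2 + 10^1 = 932/ 17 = 54.82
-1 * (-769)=769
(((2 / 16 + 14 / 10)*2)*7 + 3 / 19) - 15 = 2473 / 380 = 6.51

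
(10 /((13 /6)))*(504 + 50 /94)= 1422780 /611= 2328.61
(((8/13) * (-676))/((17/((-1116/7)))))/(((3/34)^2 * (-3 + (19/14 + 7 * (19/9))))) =63138816/1655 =38150.34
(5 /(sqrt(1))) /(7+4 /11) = 55 /81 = 0.68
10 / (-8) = -5 / 4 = -1.25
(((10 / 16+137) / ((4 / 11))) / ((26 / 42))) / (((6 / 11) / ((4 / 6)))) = 310849 / 416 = 747.23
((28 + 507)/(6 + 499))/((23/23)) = 107/101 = 1.06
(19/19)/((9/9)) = 1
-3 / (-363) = 0.01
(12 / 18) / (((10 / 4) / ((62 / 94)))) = 0.18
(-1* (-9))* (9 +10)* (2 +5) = 1197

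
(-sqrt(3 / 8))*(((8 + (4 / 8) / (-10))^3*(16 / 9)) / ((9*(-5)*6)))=148877*sqrt(6) / 180000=2.03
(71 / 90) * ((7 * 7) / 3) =3479 / 270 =12.89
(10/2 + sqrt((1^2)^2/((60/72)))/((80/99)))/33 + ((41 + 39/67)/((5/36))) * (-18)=-59574149/11055 + 3 * sqrt(30)/400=-5388.85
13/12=1.08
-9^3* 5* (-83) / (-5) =-60507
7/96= 0.07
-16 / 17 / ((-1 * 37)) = 16 / 629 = 0.03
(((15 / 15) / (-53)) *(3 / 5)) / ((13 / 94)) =-0.08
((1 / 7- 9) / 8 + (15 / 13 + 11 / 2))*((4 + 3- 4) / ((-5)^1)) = -6057 / 1820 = -3.33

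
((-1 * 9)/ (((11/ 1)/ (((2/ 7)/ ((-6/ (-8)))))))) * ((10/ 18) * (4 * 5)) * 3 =-800/ 77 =-10.39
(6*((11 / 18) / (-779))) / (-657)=11 / 1535409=0.00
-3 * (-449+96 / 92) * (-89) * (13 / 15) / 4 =-11920571 / 460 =-25914.28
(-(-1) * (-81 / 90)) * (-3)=27 / 10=2.70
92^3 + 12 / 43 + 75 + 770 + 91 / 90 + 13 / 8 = 12067215967 / 15480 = 779535.92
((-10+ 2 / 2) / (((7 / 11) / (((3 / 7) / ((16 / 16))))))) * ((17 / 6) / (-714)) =33 / 1372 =0.02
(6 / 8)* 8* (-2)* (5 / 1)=-60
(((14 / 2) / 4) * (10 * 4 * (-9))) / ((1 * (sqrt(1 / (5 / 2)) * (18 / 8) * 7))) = -20 * sqrt(10) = -63.25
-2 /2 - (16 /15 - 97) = 1424 /15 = 94.93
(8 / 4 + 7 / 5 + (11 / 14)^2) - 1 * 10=-5.98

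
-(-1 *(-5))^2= -25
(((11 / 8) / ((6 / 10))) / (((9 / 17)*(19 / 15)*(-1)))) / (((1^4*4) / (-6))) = 4675 / 912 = 5.13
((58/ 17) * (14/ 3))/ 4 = 203/ 51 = 3.98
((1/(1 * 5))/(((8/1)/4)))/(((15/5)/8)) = 4/15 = 0.27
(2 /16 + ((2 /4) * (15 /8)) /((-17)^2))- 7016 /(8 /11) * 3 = -133822591 /4624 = -28940.87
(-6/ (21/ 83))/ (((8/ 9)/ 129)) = -96363/ 28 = -3441.54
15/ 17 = 0.88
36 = 36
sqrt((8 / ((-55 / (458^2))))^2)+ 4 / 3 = 30512.46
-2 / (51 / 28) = -56 / 51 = -1.10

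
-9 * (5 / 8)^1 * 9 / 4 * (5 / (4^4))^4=-253125 / 137438953472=-0.00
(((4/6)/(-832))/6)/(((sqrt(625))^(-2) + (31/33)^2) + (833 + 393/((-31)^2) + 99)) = -72675625/507893464232128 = -0.00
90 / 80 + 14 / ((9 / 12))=475 / 24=19.79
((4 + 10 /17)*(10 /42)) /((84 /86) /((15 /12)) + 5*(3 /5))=0.29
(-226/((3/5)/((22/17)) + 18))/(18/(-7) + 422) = -43505/1490754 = -0.03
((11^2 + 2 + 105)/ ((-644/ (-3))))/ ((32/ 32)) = 171/ 161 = 1.06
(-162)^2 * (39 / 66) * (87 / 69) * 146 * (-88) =-5778088992 / 23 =-251221260.52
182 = 182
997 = 997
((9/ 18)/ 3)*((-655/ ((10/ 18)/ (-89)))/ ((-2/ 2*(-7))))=34977/ 14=2498.36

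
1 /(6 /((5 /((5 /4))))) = 2 /3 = 0.67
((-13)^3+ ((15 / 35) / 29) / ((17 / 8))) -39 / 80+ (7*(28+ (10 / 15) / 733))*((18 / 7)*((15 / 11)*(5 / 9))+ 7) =-2962440802201 / 6678099120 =-443.61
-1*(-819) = 819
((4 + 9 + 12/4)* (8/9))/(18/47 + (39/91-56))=-42112/163413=-0.26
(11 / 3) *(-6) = -22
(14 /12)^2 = 1.36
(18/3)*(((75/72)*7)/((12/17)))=2975/48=61.98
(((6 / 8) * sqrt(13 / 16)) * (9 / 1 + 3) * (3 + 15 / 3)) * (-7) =-126 * sqrt(13) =-454.30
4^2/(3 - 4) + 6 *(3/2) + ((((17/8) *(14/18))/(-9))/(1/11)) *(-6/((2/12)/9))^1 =1295/2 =647.50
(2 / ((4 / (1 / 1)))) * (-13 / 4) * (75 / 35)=-195 / 56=-3.48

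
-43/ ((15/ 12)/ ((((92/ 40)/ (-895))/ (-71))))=-1978/ 1588625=-0.00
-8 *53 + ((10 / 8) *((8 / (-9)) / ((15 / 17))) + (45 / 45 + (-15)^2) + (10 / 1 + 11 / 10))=-50803 / 270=-188.16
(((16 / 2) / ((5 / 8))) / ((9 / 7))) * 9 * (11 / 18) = 2464 / 45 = 54.76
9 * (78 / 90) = 39 / 5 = 7.80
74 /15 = 4.93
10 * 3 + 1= 31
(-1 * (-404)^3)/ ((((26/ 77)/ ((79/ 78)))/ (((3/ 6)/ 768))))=6267320983/ 48672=128766.46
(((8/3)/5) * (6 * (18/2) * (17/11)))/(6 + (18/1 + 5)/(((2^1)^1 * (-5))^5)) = 48960000/6599747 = 7.42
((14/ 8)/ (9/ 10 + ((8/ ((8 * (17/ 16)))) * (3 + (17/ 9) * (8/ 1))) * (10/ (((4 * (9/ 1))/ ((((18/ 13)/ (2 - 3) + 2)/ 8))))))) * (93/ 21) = 2774655/ 452618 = 6.13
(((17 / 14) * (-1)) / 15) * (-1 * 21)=1.70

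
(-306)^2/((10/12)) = 561816/5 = 112363.20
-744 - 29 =-773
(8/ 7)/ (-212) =-2/ 371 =-0.01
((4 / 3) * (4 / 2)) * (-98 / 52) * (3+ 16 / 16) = -784 / 39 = -20.10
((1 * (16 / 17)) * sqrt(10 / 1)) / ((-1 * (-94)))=8 * sqrt(10) / 799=0.03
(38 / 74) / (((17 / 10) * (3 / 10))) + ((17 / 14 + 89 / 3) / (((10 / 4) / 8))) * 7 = 2178668 / 3145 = 692.74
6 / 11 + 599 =6595 / 11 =599.55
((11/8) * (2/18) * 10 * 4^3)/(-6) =-440/27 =-16.30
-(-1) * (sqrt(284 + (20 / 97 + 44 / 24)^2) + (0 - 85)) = -68.02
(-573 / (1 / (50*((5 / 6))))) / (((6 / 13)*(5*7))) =-62075 / 42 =-1477.98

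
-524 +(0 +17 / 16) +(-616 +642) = -7951 / 16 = -496.94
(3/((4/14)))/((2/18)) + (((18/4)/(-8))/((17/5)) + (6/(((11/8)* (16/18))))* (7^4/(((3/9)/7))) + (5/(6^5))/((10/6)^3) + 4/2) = 333392346637/1346400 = 247617.61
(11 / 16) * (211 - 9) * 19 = 21109 / 8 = 2638.62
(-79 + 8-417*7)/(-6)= 1495/3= 498.33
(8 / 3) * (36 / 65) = 96 / 65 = 1.48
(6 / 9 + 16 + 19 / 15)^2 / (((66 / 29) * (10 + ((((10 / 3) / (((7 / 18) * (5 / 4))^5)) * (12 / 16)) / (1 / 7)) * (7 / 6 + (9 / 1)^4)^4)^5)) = 638739003239759666925312042236328125 / 11038091923304310752583430941374324201047662648656664604501921323868246016653828074142183008618362821993625170031712770036544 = 0.00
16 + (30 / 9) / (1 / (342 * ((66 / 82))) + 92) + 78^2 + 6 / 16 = 6100.41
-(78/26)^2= -9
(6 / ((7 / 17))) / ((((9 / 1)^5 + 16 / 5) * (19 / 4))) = 2040 / 39269713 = 0.00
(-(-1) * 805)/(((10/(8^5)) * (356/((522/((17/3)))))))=1032708096/1513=682556.57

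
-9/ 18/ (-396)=0.00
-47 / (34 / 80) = -1880 / 17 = -110.59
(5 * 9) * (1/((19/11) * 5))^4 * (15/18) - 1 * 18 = -117244977/6516050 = -17.99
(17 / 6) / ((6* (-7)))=-17 / 252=-0.07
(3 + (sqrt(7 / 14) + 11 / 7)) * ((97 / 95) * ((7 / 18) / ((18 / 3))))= 679 * sqrt(2) / 20520 + 776 / 2565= 0.35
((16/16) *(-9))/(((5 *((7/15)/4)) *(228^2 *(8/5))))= -15/80864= -0.00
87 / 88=0.99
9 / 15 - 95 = -472 / 5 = -94.40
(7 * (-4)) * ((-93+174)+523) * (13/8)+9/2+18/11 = -604469/22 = -27475.86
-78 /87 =-26 /29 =-0.90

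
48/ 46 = 24/ 23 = 1.04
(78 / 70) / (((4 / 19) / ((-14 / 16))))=-741 / 160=-4.63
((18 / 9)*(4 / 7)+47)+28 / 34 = 5827 / 119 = 48.97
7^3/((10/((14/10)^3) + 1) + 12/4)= 117649/2622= 44.87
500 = 500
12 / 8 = 3 / 2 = 1.50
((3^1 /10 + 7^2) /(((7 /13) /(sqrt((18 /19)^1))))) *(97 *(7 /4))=1865019 *sqrt(38) /760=15127.30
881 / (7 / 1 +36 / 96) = 7048 / 59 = 119.46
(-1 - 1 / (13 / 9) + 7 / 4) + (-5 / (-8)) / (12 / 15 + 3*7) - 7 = -6.91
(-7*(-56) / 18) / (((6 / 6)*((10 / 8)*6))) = 392 / 135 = 2.90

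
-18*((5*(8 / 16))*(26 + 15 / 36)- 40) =-1875 / 4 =-468.75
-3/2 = -1.50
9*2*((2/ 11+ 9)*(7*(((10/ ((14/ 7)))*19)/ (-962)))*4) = -2417940/ 5291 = -456.99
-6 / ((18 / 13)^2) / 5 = -169 / 270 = -0.63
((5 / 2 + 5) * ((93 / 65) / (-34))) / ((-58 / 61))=17019 / 51272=0.33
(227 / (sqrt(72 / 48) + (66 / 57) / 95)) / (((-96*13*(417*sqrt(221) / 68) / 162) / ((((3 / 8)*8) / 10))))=-3993687045*sqrt(1326) / 1836640452296 + 24338259*sqrt(221) / 459160113074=-0.08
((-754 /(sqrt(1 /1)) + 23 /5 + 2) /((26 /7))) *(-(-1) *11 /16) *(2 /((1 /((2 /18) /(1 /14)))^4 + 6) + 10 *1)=-352118739049 /246539280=-1428.25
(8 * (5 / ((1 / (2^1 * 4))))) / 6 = 160 / 3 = 53.33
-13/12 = -1.08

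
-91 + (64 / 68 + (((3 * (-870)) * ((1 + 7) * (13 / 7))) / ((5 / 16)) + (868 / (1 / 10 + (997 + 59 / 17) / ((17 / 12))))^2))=-1256546136100060397 / 10119122451431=-124175.41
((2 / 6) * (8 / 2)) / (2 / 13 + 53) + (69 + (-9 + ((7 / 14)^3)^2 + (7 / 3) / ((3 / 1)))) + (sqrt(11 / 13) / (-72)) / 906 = 24206731 / 398016-sqrt(143) / 848016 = 60.82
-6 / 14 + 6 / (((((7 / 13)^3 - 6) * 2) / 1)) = -84654 / 89873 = -0.94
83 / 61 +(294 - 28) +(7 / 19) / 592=183444059 / 686128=267.36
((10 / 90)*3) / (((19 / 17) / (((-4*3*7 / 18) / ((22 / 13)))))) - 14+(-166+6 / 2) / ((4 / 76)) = -5853338 / 1881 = -3111.82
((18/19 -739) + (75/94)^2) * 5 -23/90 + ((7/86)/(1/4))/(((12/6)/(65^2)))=-974418815413/324855540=-2999.55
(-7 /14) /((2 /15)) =-15 /4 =-3.75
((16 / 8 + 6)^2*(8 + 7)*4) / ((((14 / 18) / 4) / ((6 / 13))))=829440 / 91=9114.73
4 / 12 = 1 / 3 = 0.33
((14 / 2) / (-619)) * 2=-14 / 619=-0.02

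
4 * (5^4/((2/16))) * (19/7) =380000/7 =54285.71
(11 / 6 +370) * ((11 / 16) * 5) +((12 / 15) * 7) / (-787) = 482841487 / 377760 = 1278.17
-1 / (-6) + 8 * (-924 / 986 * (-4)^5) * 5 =113541613 / 2958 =38384.59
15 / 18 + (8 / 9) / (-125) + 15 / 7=46763 / 15750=2.97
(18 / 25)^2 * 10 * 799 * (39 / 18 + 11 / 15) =7507404 / 625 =12011.85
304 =304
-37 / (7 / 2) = -74 / 7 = -10.57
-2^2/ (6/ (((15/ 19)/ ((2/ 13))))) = -65/ 19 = -3.42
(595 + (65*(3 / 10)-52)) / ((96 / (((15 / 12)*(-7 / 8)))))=-13125 / 2048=-6.41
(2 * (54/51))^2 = 1296/289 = 4.48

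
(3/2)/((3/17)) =17/2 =8.50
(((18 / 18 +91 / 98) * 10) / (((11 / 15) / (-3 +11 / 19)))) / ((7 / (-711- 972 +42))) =152859150 / 10241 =14926.19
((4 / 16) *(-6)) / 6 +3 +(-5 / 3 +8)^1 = 109 / 12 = 9.08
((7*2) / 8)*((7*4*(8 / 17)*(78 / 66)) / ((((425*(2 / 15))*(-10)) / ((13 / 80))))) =-0.01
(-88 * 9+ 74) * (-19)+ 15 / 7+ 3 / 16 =1528165 / 112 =13644.33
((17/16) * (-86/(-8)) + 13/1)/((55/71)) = 110973/3520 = 31.53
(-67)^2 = 4489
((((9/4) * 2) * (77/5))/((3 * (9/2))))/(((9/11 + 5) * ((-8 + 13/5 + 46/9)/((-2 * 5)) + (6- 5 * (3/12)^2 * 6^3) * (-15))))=12705/13284416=0.00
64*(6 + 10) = 1024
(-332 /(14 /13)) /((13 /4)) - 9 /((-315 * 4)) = -1897 /20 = -94.85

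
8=8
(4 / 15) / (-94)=-2 / 705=-0.00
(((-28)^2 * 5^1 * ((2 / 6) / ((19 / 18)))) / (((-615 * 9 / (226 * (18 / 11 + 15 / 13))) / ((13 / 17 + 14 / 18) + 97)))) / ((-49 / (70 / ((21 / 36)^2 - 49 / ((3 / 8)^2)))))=-17445898240 / 305890299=-57.03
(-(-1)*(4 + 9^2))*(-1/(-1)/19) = 85/19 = 4.47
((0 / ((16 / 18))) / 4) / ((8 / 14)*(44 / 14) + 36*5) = 0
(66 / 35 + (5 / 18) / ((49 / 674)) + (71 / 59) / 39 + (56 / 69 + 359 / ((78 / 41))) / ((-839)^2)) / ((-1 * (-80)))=314212638701081 / 4381024663360800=0.07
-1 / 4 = -0.25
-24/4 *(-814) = 4884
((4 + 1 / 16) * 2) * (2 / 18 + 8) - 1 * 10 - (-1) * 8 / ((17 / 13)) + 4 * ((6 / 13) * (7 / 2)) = 68.48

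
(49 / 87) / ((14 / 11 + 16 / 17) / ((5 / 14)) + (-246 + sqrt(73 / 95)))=-65058307930 / 27699456558731-8567405 *sqrt(6935) / 83098369676193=-0.00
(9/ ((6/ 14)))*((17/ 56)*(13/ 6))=221/ 16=13.81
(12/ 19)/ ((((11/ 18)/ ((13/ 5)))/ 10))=5616/ 209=26.87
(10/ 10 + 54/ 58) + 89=2637/ 29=90.93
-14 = -14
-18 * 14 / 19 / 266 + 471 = 170013 / 361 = 470.95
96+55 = 151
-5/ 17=-0.29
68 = 68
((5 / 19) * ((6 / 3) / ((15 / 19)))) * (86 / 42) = 86 / 63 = 1.37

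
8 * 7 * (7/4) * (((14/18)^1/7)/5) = 98/45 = 2.18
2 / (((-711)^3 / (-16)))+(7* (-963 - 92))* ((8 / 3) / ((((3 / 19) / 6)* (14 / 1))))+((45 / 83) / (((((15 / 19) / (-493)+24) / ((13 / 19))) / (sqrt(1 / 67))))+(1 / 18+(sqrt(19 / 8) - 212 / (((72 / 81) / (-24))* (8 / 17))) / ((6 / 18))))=-6096853713703 / 359425431+32045* sqrt(67) / 138897097+3* sqrt(38) / 4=-16958.15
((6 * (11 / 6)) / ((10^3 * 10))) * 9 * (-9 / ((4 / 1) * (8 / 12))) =-2673 / 80000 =-0.03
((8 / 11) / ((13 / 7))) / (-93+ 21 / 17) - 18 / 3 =-167429 / 27885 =-6.00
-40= -40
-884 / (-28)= 221 / 7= 31.57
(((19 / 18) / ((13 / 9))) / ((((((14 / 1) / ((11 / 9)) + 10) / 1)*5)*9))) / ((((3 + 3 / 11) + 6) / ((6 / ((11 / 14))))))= 1463 / 2347020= 0.00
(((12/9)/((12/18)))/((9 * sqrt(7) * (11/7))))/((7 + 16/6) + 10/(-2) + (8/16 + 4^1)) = 0.01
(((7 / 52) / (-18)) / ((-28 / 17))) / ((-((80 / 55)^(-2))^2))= -0.02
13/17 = 0.76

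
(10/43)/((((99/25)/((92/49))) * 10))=2300/208593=0.01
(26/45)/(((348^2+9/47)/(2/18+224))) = 2464774/2305218285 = 0.00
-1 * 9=-9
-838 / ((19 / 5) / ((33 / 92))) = -69135 / 874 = -79.10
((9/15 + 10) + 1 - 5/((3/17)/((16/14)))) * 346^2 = -261220312/105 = -2487812.50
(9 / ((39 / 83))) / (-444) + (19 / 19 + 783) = 1508333 / 1924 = 783.96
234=234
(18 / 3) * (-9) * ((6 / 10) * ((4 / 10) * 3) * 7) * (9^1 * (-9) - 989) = 1456056 / 5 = 291211.20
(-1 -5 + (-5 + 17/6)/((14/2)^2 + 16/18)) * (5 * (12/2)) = -81405/449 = -181.30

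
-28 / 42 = -2 / 3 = -0.67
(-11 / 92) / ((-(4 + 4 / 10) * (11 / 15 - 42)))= -0.00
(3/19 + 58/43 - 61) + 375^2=114842019/817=140565.51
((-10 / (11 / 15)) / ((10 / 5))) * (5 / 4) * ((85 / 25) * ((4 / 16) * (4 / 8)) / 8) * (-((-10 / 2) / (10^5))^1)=-51 / 2252800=-0.00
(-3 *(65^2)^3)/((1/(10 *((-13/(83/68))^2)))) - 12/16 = -7072385351070020667/27556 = -256655006208086.10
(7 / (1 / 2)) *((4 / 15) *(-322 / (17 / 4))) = -72128 / 255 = -282.85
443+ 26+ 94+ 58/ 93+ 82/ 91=4777573/ 8463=564.52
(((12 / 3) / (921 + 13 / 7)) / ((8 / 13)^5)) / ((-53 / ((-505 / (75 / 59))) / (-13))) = -201340683817 / 42071654400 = -4.79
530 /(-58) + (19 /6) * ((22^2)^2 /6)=32266379 /261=123625.97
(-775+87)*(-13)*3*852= 22860864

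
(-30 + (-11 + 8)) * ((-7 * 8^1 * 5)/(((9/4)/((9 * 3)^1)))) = 110880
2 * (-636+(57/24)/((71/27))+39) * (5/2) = -1692915/568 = -2980.48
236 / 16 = 59 / 4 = 14.75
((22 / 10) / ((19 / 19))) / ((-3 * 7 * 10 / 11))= -121 / 1050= -0.12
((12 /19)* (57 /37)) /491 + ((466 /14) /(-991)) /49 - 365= -2253939802958 /6175199471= -365.00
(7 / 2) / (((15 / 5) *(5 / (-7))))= -49 / 30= -1.63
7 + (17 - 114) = -90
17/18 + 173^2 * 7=3771071/18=209503.94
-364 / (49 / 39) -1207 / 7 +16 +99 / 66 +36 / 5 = -30621 / 70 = -437.44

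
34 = 34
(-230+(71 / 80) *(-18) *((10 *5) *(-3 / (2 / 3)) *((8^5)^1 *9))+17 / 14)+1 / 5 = 74201686399 / 70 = 1060024091.41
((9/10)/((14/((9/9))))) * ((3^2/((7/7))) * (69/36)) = 621/560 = 1.11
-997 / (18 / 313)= -312061 / 18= -17336.72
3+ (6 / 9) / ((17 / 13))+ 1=4.51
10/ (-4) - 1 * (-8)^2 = -133/ 2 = -66.50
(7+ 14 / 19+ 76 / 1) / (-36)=-1591 / 684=-2.33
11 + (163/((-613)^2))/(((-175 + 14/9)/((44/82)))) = 264545477185/24049591769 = 11.00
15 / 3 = 5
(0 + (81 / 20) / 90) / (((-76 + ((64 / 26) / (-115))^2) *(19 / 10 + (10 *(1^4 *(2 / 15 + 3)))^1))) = -4023045 / 225801724496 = -0.00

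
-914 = -914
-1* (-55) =55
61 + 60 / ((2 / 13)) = 451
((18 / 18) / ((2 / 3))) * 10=15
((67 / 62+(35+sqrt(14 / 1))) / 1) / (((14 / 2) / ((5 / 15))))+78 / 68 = 3.04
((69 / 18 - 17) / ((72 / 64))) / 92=-79 / 621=-0.13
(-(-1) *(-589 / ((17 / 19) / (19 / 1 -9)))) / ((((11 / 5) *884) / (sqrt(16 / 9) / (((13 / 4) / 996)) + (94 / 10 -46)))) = -1353047855 / 1074502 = -1259.23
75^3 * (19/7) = 1145089.29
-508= -508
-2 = -2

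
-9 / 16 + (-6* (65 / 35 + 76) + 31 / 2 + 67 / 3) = -144437 / 336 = -429.87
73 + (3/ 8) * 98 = 439/ 4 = 109.75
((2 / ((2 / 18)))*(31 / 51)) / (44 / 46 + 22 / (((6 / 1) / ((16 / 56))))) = 44919 / 8228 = 5.46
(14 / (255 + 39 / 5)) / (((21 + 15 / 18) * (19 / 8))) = 560 / 545091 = 0.00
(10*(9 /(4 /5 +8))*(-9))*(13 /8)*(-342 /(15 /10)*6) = 4501575 /22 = 204617.05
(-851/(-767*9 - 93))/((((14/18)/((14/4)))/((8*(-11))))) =-2553/53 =-48.17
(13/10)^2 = 169/100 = 1.69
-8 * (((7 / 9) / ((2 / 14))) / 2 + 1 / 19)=-22.20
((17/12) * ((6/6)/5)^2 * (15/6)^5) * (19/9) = 40375/3456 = 11.68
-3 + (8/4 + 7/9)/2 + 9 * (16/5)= 2447/90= 27.19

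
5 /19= 0.26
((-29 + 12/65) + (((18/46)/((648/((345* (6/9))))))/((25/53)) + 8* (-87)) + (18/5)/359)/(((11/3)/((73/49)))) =-44430182501/150930780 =-294.37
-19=-19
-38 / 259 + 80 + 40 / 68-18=274930 / 4403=62.44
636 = 636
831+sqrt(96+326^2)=2* sqrt(26593)+831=1157.15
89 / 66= 1.35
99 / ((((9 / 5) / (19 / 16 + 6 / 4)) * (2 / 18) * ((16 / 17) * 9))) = 40205 / 256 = 157.05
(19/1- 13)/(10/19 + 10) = 57/100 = 0.57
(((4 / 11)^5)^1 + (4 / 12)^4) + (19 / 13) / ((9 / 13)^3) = 519330716 / 117406179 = 4.42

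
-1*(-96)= 96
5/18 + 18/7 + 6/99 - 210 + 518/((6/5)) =224.58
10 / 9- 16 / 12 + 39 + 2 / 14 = 2452 / 63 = 38.92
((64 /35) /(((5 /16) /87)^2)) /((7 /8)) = 992083968 /6125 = 161972.89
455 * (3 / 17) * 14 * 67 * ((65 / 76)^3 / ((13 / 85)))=67619540625 / 219488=308078.53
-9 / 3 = -3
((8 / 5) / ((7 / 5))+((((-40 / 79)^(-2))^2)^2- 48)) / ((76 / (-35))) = -85.03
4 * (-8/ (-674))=16/ 337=0.05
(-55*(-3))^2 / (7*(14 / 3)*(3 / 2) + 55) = 27225 / 104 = 261.78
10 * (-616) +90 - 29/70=-424929/70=-6070.41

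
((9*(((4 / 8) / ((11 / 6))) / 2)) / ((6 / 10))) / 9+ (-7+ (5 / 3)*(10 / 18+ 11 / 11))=-2483 / 594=-4.18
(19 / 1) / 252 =19 / 252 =0.08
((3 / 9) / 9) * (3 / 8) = 1 / 72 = 0.01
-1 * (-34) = 34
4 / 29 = 0.14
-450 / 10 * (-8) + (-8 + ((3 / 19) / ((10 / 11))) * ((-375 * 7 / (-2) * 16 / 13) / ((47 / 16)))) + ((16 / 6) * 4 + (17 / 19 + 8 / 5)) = 80219381 / 174135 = 460.67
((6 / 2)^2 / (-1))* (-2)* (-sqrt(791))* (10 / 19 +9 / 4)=-1899* sqrt(791) / 38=-1405.50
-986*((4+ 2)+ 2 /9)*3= -55216 /3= -18405.33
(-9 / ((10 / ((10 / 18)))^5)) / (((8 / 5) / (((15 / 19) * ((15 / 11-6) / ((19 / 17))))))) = 7225 / 741083904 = 0.00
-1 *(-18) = 18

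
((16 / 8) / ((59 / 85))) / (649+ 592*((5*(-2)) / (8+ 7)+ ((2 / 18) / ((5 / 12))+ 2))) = 850 / 470879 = 0.00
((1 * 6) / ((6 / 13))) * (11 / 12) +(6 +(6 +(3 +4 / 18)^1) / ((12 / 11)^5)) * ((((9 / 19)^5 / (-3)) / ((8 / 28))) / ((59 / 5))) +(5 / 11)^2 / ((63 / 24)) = 9097992333808417 / 760246857689088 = 11.97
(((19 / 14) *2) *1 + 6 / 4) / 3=59 / 42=1.40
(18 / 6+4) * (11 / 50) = 77 / 50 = 1.54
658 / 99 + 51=5707 / 99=57.65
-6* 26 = -156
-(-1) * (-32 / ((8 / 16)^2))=-128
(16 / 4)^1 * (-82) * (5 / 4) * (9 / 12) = -615 / 2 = -307.50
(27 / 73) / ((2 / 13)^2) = 4563 / 292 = 15.63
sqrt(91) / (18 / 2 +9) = sqrt(91) / 18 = 0.53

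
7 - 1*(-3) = 10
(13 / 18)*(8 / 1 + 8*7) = 416 / 9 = 46.22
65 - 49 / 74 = 4761 / 74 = 64.34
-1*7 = -7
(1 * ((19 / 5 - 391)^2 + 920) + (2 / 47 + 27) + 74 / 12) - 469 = 1060376747 / 7050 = 150408.05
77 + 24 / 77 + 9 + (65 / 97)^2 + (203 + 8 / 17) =3574599450 / 12316381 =290.23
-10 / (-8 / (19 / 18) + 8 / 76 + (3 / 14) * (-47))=2660 / 4667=0.57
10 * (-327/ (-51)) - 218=-2616/ 17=-153.88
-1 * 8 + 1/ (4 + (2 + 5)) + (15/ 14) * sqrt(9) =-723/ 154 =-4.69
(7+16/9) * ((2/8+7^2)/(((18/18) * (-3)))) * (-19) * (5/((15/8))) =591394/81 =7301.16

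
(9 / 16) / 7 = 9 / 112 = 0.08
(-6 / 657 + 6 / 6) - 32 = -6791 / 219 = -31.01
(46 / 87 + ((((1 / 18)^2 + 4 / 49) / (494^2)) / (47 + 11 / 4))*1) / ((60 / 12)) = 2955457073717 / 27948343697820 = 0.11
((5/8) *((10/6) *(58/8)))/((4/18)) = 33.98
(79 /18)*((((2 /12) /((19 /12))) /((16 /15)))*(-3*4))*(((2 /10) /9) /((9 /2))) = -0.03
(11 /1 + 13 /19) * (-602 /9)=-781.54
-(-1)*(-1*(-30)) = 30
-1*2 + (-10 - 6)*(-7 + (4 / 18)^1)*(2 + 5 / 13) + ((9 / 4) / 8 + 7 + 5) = 1006685 / 3744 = 268.88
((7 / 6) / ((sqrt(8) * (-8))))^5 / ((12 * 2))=-16807 * sqrt(2) / 1565515579392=-0.00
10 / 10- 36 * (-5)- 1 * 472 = -291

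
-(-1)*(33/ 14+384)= 5409/ 14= 386.36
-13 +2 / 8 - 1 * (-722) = 2837 / 4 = 709.25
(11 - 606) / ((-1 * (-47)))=-595 / 47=-12.66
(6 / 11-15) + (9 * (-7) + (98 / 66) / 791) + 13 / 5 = -1395628 / 18645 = -74.85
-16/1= -16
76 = 76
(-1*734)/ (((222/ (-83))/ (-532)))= -16205252/ 111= -145993.26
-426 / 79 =-5.39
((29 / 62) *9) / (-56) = -261 / 3472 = -0.08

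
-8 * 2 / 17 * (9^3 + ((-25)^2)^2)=-6261664 / 17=-368333.18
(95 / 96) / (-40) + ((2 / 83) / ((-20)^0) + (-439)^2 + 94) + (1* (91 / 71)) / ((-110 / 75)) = 9599070762859 / 49784064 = 192814.13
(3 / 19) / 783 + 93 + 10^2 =957088 / 4959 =193.00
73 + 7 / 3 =226 / 3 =75.33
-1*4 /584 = -1 /146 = -0.01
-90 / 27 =-10 / 3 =-3.33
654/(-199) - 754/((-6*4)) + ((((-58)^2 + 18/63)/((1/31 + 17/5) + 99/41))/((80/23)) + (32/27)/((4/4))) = 2177235592781/11180095416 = 194.74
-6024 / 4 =-1506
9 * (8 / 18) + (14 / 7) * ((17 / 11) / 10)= 237 / 55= 4.31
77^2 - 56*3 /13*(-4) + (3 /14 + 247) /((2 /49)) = 625947 /52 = 12037.44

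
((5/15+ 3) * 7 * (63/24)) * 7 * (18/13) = 15435/26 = 593.65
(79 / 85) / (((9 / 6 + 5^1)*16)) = 0.01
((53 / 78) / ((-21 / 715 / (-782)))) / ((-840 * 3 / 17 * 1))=-3875201 / 31752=-122.05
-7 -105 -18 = -130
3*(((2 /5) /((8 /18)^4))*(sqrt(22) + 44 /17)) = 216513 /2720 + 19683*sqrt(22) /640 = 223.85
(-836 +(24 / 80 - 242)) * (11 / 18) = -658.59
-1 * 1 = -1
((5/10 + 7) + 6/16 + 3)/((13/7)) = 609/104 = 5.86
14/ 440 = 7/ 220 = 0.03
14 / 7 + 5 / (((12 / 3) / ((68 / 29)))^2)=3127 / 841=3.72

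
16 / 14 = 8 / 7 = 1.14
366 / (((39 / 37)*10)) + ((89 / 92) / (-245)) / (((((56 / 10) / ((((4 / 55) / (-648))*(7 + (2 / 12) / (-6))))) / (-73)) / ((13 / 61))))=1114842267406253 / 32106674920320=34.72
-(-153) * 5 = 765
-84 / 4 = -21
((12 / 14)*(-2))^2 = 144 / 49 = 2.94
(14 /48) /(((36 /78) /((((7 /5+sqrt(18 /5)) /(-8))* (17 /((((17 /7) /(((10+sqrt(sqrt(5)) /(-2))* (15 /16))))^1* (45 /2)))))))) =-0.70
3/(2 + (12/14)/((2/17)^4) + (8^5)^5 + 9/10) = 840/10578100921628005279932667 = 0.00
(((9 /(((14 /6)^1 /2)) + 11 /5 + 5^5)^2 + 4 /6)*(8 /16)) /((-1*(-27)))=18058377151 /99225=181994.23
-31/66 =-0.47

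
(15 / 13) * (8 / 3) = 40 / 13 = 3.08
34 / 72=17 / 36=0.47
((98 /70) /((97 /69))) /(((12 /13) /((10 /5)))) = 2093 /970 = 2.16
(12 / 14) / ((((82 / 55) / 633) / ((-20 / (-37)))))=2088900 / 10619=196.71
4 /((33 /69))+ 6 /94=4357 /517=8.43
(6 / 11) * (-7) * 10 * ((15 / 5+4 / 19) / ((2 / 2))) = -25620 / 209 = -122.58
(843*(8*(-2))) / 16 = -843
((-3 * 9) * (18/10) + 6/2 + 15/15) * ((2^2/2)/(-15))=5.95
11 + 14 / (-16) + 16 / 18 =793 / 72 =11.01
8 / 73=0.11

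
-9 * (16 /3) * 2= -96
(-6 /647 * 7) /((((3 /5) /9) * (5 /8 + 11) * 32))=-105 /40114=-0.00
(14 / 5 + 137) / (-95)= -699 / 475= -1.47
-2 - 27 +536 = 507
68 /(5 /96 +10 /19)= 124032 /1055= 117.57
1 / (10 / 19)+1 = 29 / 10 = 2.90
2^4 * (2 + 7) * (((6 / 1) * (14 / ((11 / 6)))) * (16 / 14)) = 82944 / 11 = 7540.36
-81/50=-1.62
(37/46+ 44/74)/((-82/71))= -169051/139564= -1.21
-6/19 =-0.32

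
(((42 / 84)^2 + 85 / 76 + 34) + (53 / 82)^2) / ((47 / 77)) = 352036223 / 6004532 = 58.63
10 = 10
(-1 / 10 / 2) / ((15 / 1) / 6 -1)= -1 / 30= -0.03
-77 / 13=-5.92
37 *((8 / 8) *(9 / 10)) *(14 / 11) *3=6993 / 55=127.15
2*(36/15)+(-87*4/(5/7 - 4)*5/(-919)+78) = 8689818/105685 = 82.22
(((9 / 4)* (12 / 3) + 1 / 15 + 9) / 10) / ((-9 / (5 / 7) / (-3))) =271 / 630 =0.43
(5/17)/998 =5/16966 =0.00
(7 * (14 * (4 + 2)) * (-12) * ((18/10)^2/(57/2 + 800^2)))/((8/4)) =-571536/32001425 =-0.02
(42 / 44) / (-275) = -21 / 6050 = -0.00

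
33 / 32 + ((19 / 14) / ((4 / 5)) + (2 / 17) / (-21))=31097 / 11424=2.72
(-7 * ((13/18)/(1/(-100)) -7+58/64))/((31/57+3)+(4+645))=599963/714144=0.84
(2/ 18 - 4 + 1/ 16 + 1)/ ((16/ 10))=-2035/ 1152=-1.77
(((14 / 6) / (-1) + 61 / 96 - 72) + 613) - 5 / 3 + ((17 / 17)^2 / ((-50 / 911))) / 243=104501749 / 194400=537.56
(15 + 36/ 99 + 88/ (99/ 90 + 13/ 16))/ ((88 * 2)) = 103297/ 296208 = 0.35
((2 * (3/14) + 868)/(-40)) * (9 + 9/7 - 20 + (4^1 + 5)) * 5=30395/392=77.54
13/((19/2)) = 26/19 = 1.37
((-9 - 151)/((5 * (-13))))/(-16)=-2/13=-0.15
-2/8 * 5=-5/4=-1.25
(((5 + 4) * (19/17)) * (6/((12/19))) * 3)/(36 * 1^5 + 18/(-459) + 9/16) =233928/29803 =7.85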